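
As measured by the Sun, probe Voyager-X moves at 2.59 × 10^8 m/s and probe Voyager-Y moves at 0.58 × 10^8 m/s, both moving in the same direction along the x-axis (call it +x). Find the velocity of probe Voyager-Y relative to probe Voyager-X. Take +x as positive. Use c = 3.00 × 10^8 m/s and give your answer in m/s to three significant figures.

-2.41 × 10^8 m/s

β_A = 0.863, β_B = 0.193 (dividing each by c = 3.00 × 10^8 m/s).
Transform to A's frame with the inverse velocity-addition law: u' = (u − v)/(1 − uv/c²), taking u = β_B and v = β_A.
u' = (0.193 − 0.863) / (1 − (0.863)(0.193)) = -0.6700/0.8331 = -0.8042.
u' = -0.8042 × 3.00 × 10^8 m/s.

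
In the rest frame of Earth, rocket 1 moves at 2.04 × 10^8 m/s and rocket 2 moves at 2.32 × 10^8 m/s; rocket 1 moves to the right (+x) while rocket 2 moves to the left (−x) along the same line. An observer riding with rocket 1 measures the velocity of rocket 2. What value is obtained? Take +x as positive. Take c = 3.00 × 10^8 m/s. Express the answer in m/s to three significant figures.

-2.86 × 10^8 m/s

β_A = 0.680, β_B = -0.773 (dividing each by c = 3.00 × 10^8 m/s).
Transform to A's frame with the inverse velocity-addition law: u' = (u − v)/(1 − uv/c²), taking u = β_B and v = β_A.
u' = (-0.773 − 0.680) / (1 − (0.680)(-0.773)) = -1.4533/1.5259 = -0.9525.
u' = -0.9525 × 3.00 × 10^8 m/s.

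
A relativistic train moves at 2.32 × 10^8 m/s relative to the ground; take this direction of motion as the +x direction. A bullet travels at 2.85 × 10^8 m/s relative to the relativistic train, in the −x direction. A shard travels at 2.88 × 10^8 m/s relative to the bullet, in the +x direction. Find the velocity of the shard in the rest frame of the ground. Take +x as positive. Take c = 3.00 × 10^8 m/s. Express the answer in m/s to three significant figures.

Apply u = (u' + v)/(1 + u'v/c²) successively, working outward toward the ground.
(Dividing each given speed by c = 3.00 × 10^8 m/s to work in units of c.)
Start: velocity of the relativistic train relative to the ground = 0.7733c.
Compose with the bullet (u' = -0.950 in the relativistic train frame): u_1 = (-0.950 + 0.773) / (1 + (-0.950)·0.773) = -0.1767/0.2653 = -0.6658.
Compose with the shard (u' = 0.960 in the bullet frame): u_2 = (0.960 + (-0.666)) / (1 + 0.960·(-0.666)) = 0.2942/0.3608 = 0.8153.
So u = 0.8153 × 3.00 × 10^8 m/s.

+2.45 × 10^8 m/s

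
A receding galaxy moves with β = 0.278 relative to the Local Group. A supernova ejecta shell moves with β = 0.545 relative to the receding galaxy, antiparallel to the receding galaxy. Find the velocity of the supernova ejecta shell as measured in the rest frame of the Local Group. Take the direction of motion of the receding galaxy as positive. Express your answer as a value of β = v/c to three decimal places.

With v = 0.278 and u' = -0.545 (in units of c),
u = (u' + v)/(1 + u'v/c²):
u = (-0.545 + 0.278) / (1 + (-0.545)·0.278) = -0.2670/0.8485 = -0.3147

β = -0.315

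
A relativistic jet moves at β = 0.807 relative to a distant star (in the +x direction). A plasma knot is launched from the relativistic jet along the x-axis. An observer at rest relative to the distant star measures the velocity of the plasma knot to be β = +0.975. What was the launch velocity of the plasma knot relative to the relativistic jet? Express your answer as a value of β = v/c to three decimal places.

Invert the composition law: u' = (u − v)/(1 − uv/c²).
u' = (0.975 − 0.807) / (1 − (0.975)(0.807)) = 0.1680/0.2132 = 0.7881.

β = +0.788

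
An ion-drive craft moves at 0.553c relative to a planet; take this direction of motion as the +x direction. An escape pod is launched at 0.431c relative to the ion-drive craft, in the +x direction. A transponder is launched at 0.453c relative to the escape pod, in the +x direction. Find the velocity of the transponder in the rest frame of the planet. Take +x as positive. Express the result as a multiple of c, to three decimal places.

0.917c

Apply u = (u' + v)/(1 + u'v/c²) successively, working outward toward the planet.
Start: velocity of the ion-drive craft relative to the planet = 0.5530c.
Compose with the escape pod (u' = 0.431 in the ion-drive craft frame): u_1 = (0.431 + 0.553) / (1 + 0.431·0.553) = 0.9840/1.2383 = 0.7946.
Compose with the transponder (u' = 0.453 in the escape pod frame): u_2 = (0.453 + 0.795) / (1 + 0.453·0.795) = 1.2476/1.3600 = 0.9174.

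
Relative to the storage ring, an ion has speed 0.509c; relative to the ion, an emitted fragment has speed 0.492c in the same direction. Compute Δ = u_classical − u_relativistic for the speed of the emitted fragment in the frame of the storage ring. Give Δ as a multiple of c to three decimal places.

Δ = 0.200c

Galilean: u_cl = 0.492 + 0.509 = 1.0010.
Relativistic: u_rel = (0.492 + 0.509) / (1 + 0.492·0.509) = 1.0010/1.2504 = 0.8005.
Δ = 1.0010 − 0.8005 = 0.2005.
(The classical prediction exceeds c; the relativistic result does not.)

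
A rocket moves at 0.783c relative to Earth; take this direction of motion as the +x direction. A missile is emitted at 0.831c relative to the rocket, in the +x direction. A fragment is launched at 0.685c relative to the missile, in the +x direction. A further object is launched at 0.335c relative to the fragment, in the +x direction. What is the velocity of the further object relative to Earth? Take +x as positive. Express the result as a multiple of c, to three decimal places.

Apply u = (u' + v)/(1 + u'v/c²) successively, working outward toward Earth.
Start: velocity of the rocket relative to Earth = 0.7830c.
Compose with the missile (u' = 0.831 in the rocket frame): u_1 = (0.831 + 0.783) / (1 + 0.831·0.783) = 1.6140/1.6507 = 0.9778.
Compose with the fragment (u' = 0.685 in the missile frame): u_2 = (0.685 + 0.978) / (1 + 0.685·0.978) = 1.6628/1.6698 = 0.9958.
Compose with the further object (u' = 0.335 in the fragment frame): u_3 = (0.335 + 0.996) / (1 + 0.335·0.996) = 1.3308/1.3336 = 0.9979.

0.998c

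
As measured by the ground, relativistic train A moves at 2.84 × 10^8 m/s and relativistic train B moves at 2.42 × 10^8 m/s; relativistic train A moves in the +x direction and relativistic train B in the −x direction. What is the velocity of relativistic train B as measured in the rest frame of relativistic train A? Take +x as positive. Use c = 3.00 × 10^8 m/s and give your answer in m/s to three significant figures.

β_A = 0.947, β_B = -0.807 (dividing each by c = 3.00 × 10^8 m/s).
Transform to A's frame with the inverse velocity-addition law: u' = (u − v)/(1 − uv/c²), taking u = β_B and v = β_A.
u' = (-0.807 − 0.947) / (1 − (0.947)(-0.807)) = -1.7533/1.7636 = -0.9942.
u' = -0.9942 × 3.00 × 10^8 m/s.

-2.98 × 10^8 m/s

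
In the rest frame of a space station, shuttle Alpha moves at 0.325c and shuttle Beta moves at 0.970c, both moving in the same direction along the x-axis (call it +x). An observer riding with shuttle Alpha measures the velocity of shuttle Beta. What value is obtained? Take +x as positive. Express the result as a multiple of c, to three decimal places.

β_A = 0.325, β_B = 0.970.
Transform to A's frame with the inverse velocity-addition law: u' = (u − v)/(1 − uv/c²), taking u = β_B and v = β_A.
u' = (0.970 − 0.325) / (1 − (0.325)(0.970)) = 0.6450/0.6847 = 0.9419.

+0.942c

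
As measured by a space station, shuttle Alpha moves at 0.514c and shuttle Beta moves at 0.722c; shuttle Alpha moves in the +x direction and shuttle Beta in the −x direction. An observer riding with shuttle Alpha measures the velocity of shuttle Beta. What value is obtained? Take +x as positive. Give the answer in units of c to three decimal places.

β_A = 0.514, β_B = -0.722.
Transform to A's frame with the inverse velocity-addition law: u' = (u − v)/(1 − uv/c²), taking u = β_B and v = β_A.
u' = (-0.722 − 0.514) / (1 − (0.514)(-0.722)) = -1.2360/1.3711 = -0.9015.

-0.901c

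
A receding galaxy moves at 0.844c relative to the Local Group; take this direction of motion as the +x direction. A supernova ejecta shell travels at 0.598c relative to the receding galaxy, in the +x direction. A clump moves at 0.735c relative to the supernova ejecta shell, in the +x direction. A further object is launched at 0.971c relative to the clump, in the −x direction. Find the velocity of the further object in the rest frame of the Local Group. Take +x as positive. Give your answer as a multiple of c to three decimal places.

+0.638c

Apply u = (u' + v)/(1 + u'v/c²) successively, working outward toward the Local Group.
Start: velocity of the receding galaxy relative to the Local Group = 0.8440c.
Compose with the supernova ejecta shell (u' = 0.598 in the receding galaxy frame): u_1 = (0.598 + 0.844) / (1 + 0.598·0.844) = 1.4420/1.5047 = 0.9583.
Compose with the clump (u' = 0.735 in the supernova ejecta shell frame): u_2 = (0.735 + 0.958) / (1 + 0.735·0.958) = 1.6933/1.7044 = 0.9935.
Compose with the further object (u' = -0.971 in the clump frame): u_3 = (-0.971 + 0.994) / (1 + (-0.971)·0.994) = 0.0225/0.0353 = 0.6381.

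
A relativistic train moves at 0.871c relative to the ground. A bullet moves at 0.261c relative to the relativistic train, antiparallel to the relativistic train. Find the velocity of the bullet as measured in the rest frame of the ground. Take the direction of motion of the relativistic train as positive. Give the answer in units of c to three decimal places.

With v = 0.871 and u' = -0.261 (in units of c),
u = (u' + v)/(1 + u'v/c²):
u = (-0.261 + 0.871) / (1 + (-0.261)·0.871) = 0.6100/0.7727 = 0.7895

+0.789c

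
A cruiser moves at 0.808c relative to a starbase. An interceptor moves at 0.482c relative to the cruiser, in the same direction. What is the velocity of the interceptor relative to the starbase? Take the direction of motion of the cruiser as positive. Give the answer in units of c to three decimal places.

0.928c

With v = 0.808 and u' = 0.482 (in units of c),
u = (u' + v)/(1 + u'v/c²):
u = (0.482 + 0.808) / (1 + 0.482·0.808) = 1.2900/1.3895 = 0.9284
(Galilean addition would give +1.290c, exceeding c.)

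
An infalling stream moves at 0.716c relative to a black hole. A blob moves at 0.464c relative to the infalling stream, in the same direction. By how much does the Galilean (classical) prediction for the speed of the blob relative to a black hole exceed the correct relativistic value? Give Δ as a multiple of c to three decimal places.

Galilean: u_cl = 0.464 + 0.716 = 1.1800.
Relativistic: u_rel = (0.464 + 0.716) / (1 + 0.464·0.716) = 1.1800/1.3322 = 0.8857.
Δ = 1.1800 − 0.8857 = 0.2943.
(The classical prediction exceeds c; the relativistic result does not.)

Δ = 0.294c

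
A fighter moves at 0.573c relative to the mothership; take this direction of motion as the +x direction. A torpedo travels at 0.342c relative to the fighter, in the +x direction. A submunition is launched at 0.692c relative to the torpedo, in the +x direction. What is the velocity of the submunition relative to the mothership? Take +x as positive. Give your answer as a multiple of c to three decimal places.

0.953c

Apply u = (u' + v)/(1 + u'v/c²) successively, working outward toward the mothership.
Start: velocity of the fighter relative to the mothership = 0.5730c.
Compose with the torpedo (u' = 0.342 in the fighter frame): u_1 = (0.342 + 0.573) / (1 + 0.342·0.573) = 0.9150/1.1960 = 0.7651.
Compose with the submunition (u' = 0.692 in the torpedo frame): u_2 = (0.692 + 0.765) / (1 + 0.692·0.765) = 1.4571/1.5294 = 0.9527.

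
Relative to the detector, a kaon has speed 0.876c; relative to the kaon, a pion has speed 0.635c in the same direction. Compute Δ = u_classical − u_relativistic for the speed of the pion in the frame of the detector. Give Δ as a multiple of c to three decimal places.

Galilean: u_cl = 0.635 + 0.876 = 1.5110.
Relativistic: u_rel = (0.635 + 0.876) / (1 + 0.635·0.876) = 1.5110/1.5563 = 0.9709.
Δ = 1.5110 − 0.9709 = 0.5401.
(The classical prediction exceeds c; the relativistic result does not.)

Δ = 0.540c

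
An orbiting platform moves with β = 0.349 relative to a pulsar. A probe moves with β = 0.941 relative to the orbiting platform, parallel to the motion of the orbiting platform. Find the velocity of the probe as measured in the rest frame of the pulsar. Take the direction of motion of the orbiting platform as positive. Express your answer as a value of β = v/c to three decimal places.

With v = 0.349 and u' = 0.941 (in units of c),
u = (u' + v)/(1 + u'v/c²):
u = (0.941 + 0.349) / (1 + 0.941·0.349) = 1.2900/1.3284 = 0.9711

β = 0.971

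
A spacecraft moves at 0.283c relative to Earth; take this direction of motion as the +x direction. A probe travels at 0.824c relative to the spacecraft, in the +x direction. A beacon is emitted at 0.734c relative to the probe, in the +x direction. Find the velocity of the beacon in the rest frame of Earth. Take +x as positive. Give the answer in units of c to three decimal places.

0.984c

Apply u = (u' + v)/(1 + u'v/c²) successively, working outward toward Earth.
Start: velocity of the spacecraft relative to Earth = 0.2830c.
Compose with the probe (u' = 0.824 in the spacecraft frame): u_1 = (0.824 + 0.283) / (1 + 0.824·0.283) = 1.1070/1.2332 = 0.8977.
Compose with the beacon (u' = 0.734 in the probe frame): u_2 = (0.734 + 0.898) / (1 + 0.734·0.898) = 1.6317/1.6589 = 0.9836.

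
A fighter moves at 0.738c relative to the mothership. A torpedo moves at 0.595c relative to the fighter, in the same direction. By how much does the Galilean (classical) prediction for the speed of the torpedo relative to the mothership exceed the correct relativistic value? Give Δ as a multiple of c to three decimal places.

Galilean: u_cl = 0.595 + 0.738 = 1.3330.
Relativistic: u_rel = (0.595 + 0.738) / (1 + 0.595·0.738) = 1.3330/1.4391 = 0.9263.
Δ = 1.3330 − 0.9263 = 0.4067.
(The classical prediction exceeds c; the relativistic result does not.)

Δ = 0.407c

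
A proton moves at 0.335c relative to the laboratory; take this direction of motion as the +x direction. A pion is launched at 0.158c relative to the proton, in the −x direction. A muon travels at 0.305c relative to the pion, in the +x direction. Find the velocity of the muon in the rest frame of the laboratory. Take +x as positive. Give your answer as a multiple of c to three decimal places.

Apply u = (u' + v)/(1 + u'v/c²) successively, working outward toward the laboratory.
Start: velocity of the proton relative to the laboratory = 0.3350c.
Compose with the pion (u' = -0.158 in the proton frame): u_1 = (-0.158 + 0.335) / (1 + (-0.158)·0.335) = 0.1770/0.9471 = 0.1869.
Compose with the muon (u' = 0.305 in the pion frame): u_2 = (0.305 + 0.187) / (1 + 0.305·0.187) = 0.4919/1.0570 = 0.4654.

+0.465c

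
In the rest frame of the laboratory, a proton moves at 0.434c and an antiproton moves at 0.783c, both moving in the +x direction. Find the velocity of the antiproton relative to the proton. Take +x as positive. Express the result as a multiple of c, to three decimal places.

β_A = 0.434, β_B = 0.783.
Transform to A's frame with the inverse velocity-addition law: u' = (u − v)/(1 − uv/c²), taking u = β_B and v = β_A.
u' = (0.783 − 0.434) / (1 − (0.434)(0.783)) = 0.3490/0.6602 = 0.5286.

+0.529c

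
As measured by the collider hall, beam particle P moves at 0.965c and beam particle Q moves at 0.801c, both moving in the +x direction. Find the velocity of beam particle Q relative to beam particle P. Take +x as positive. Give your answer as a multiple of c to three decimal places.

-0.722c

β_A = 0.965, β_B = 0.801.
Transform to A's frame with the inverse velocity-addition law: u' = (u − v)/(1 − uv/c²), taking u = β_B and v = β_A.
u' = (0.801 − 0.965) / (1 − (0.965)(0.801)) = -0.1640/0.2270 = -0.7224.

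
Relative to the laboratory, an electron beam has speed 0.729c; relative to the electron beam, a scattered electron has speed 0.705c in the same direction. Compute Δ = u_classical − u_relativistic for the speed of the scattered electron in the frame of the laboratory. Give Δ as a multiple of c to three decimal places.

Δ = 0.487c

Galilean: u_cl = 0.705 + 0.729 = 1.4340.
Relativistic: u_rel = (0.705 + 0.729) / (1 + 0.705·0.729) = 1.4340/1.5139 = 0.9472.
Δ = 1.4340 − 0.9472 = 0.4868.
(The classical prediction exceeds c; the relativistic result does not.)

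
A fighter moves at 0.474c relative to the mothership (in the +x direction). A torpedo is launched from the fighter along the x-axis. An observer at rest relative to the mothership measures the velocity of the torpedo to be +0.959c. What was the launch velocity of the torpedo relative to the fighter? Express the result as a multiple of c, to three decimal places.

+0.889c

Invert the composition law: u' = (u − v)/(1 − uv/c²).
u' = (0.959 − 0.474) / (1 − (0.959)(0.474)) = 0.4850/0.5454 = 0.8892.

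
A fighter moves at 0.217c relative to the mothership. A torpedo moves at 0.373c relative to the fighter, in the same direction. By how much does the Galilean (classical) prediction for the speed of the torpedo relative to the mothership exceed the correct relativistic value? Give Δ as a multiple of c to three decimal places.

Galilean: u_cl = 0.373 + 0.217 = 0.5900.
Relativistic: u_rel = (0.373 + 0.217) / (1 + 0.373·0.217) = 0.5900/1.0809 = 0.5458.
Δ = 0.5900 − 0.5458 = 0.0442.

Δ = 0.044c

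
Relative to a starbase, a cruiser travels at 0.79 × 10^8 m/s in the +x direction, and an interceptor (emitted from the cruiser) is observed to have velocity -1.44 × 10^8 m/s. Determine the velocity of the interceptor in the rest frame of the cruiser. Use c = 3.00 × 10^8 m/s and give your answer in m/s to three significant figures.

v = 0.263c, u = -0.480c.
Invert the composition law: u' = (u − v)/(1 − uv/c²).
u' = (-0.480 − 0.263) / (1 − (-0.480)(0.263)) = -0.7433/1.1264 = -0.6599.
u' = -0.6599 × 3.00 × 10^8 m/s.

-1.98 × 10^8 m/s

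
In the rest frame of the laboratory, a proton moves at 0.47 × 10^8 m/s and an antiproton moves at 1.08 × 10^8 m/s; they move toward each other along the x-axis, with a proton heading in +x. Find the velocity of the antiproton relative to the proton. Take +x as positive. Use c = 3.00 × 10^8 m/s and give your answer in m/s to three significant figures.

β_A = 0.157, β_B = -0.360 (dividing each by c = 3.00 × 10^8 m/s).
Transform to A's frame with the inverse velocity-addition law: u' = (u − v)/(1 − uv/c²), taking u = β_B and v = β_A.
u' = (-0.360 − 0.157) / (1 − (0.157)(-0.360)) = -0.5167/1.0564 = -0.4891.
u' = -0.4891 × 3.00 × 10^8 m/s.

-1.47 × 10^8 m/s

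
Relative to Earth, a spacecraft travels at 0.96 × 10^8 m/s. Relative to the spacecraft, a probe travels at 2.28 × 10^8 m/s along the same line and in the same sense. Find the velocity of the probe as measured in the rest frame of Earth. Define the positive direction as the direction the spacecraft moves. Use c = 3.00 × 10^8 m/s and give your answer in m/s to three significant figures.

2.61 × 10^8 m/s

In units of c (dividing by 3.00 × 10^8 m/s): v = 0.320, u' = 0.760.
u = (u' + v)/(1 + u'v/c²):
u = (0.760 + 0.320) / (1 + 0.760·0.320) = 1.0800/1.2432 = 0.8687
Converting back: u = 0.8687 × 3.00 × 10^8 m/s.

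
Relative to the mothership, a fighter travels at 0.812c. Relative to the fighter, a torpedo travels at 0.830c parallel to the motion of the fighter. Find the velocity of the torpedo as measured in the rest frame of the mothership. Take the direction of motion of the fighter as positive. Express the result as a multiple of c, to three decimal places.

With v = 0.812 and u' = 0.830 (in units of c),
u = (u' + v)/(1 + u'v/c²):
u = (0.830 + 0.812) / (1 + 0.830·0.812) = 1.6420/1.6740 = 0.9809

0.981c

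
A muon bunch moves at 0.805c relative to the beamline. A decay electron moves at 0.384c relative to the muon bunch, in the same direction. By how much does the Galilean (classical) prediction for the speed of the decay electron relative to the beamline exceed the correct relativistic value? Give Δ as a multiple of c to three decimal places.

Galilean: u_cl = 0.384 + 0.805 = 1.1890.
Relativistic: u_rel = (0.384 + 0.805) / (1 + 0.384·0.805) = 1.1890/1.3091 = 0.9082.
Δ = 1.1890 − 0.9082 = 0.2808.
(The classical prediction exceeds c; the relativistic result does not.)

Δ = 0.281c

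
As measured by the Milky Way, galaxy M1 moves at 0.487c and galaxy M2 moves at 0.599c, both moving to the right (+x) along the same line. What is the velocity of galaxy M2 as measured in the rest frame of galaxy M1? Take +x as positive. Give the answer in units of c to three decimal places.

+0.158c

β_A = 0.487, β_B = 0.599.
Transform to A's frame with the inverse velocity-addition law: u' = (u − v)/(1 − uv/c²), taking u = β_B and v = β_A.
u' = (0.599 − 0.487) / (1 − (0.487)(0.599)) = 0.1120/0.7083 = 0.1581.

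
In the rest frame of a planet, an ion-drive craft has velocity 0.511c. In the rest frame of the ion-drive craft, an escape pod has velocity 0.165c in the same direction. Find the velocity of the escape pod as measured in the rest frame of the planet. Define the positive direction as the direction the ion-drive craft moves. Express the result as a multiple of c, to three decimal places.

With v = 0.511 and u' = 0.165 (in units of c),
u = (u' + v)/(1 + u'v/c²):
u = (0.165 + 0.511) / (1 + 0.165·0.511) = 0.6760/1.0843 = 0.6234
(Galilean addition would give +0.676c.)

0.623c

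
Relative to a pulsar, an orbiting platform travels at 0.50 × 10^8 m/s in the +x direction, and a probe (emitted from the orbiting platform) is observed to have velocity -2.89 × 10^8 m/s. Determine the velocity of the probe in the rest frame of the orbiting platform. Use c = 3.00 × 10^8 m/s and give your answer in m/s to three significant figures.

-2.92 × 10^8 m/s

v = 0.167c, u = -0.963c.
Invert the composition law: u' = (u − v)/(1 − uv/c²).
u' = (-0.963 − 0.167) / (1 − (-0.963)(0.167)) = -1.1300/1.1606 = -0.9737.
u' = -0.9737 × 3.00 × 10^8 m/s.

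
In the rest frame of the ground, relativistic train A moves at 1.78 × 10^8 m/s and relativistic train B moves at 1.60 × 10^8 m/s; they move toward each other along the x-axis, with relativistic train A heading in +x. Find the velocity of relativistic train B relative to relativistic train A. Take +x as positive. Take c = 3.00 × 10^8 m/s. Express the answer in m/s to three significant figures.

-2.57 × 10^8 m/s

β_A = 0.593, β_B = -0.533 (dividing each by c = 3.00 × 10^8 m/s).
Transform to A's frame with the inverse velocity-addition law: u' = (u − v)/(1 − uv/c²), taking u = β_B and v = β_A.
u' = (-0.533 − 0.593) / (1 − (0.593)(-0.533)) = -1.1267/1.3164 = -0.8558.
u' = -0.8558 × 3.00 × 10^8 m/s.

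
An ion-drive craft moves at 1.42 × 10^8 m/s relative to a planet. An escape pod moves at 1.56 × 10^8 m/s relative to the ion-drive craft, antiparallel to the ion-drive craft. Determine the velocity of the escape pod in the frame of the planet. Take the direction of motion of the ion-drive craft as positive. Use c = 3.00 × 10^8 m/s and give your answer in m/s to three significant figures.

In units of c (dividing by 3.00 × 10^8 m/s): v = 0.473, u' = -0.520.
u = (u' + v)/(1 + u'v/c²):
u = (-0.520 + 0.473) / (1 + (-0.520)·0.473) = -0.0467/0.7539 = -0.0619
(Galilean addition would give -0.047c.)
Converting back: u = -0.0619 × 3.00 × 10^8 m/s.

-1.86 × 10^7 m/s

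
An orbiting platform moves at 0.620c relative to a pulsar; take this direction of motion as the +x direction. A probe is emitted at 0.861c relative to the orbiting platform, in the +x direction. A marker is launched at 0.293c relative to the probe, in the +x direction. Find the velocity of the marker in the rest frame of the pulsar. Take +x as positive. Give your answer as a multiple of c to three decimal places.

Apply u = (u' + v)/(1 + u'v/c²) successively, working outward toward the pulsar.
Start: velocity of the orbiting platform relative to the pulsar = 0.6200c.
Compose with the probe (u' = 0.861 in the orbiting platform frame): u_1 = (0.861 + 0.620) / (1 + 0.861·0.620) = 1.4810/1.5338 = 0.9656.
Compose with the marker (u' = 0.293 in the probe frame): u_2 = (0.293 + 0.966) / (1 + 0.293·0.966) = 1.2586/1.2829 = 0.9810.

0.981c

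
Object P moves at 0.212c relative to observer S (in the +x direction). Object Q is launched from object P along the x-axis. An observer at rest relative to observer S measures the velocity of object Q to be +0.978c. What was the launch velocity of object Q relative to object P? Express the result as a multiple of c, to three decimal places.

+0.966c

Invert the composition law: u' = (u − v)/(1 − uv/c²).
u' = (0.978 − 0.212) / (1 − (0.978)(0.212)) = 0.7660/0.7927 = 0.9664.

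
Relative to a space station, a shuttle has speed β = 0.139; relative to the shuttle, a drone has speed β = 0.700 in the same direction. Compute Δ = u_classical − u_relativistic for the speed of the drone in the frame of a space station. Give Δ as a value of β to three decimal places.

Galilean: u_cl = 0.700 + 0.139 = 0.8390.
Relativistic: u_rel = (0.700 + 0.139) / (1 + 0.700·0.139) = 0.8390/1.0973 = 0.7646.
Δ = 0.8390 − 0.7646 = 0.0744.

Δ = 0.074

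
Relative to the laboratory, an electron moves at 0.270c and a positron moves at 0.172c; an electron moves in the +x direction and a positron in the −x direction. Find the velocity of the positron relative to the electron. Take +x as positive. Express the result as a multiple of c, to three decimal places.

-0.422c

β_A = 0.270, β_B = -0.172.
Transform to A's frame with the inverse velocity-addition law: u' = (u − v)/(1 − uv/c²), taking u = β_B and v = β_A.
u' = (-0.172 − 0.270) / (1 − (0.270)(-0.172)) = -0.4420/1.0464 = -0.4224.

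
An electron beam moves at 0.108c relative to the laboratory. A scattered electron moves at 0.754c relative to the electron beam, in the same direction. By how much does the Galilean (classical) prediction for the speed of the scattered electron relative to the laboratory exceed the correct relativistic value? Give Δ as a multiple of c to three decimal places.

Δ = 0.065c

Galilean: u_cl = 0.754 + 0.108 = 0.8620.
Relativistic: u_rel = (0.754 + 0.108) / (1 + 0.754·0.108) = 0.8620/1.0814 = 0.7971.
Δ = 0.8620 − 0.7971 = 0.0649.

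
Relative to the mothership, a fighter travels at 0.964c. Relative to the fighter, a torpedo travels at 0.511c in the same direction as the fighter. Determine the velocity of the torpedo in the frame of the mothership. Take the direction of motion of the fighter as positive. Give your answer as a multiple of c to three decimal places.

0.988c

With v = 0.964 and u' = 0.511 (in units of c),
u = (u' + v)/(1 + u'v/c²):
u = (0.511 + 0.964) / (1 + 0.511·0.964) = 1.4750/1.4926 = 0.9882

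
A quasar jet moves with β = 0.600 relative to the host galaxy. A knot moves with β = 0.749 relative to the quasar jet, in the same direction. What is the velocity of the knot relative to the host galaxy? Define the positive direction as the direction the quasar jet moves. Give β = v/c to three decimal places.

With v = 0.600 and u' = 0.749 (in units of c),
u = (u' + v)/(1 + u'v/c²):
u = (0.749 + 0.600) / (1 + 0.749·0.600) = 1.3490/1.4494 = 0.9307

β = 0.931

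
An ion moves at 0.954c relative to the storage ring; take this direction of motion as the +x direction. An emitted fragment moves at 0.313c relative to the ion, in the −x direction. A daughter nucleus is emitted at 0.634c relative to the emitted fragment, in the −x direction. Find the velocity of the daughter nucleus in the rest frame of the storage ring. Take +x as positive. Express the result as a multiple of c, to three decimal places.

Apply u = (u' + v)/(1 + u'v/c²) successively, working outward toward the storage ring.
Start: velocity of the ion relative to the storage ring = 0.9540c.
Compose with the emitted fragment (u' = -0.313 in the ion frame): u_1 = (-0.313 + 0.954) / (1 + (-0.313)·0.954) = 0.6410/0.7014 = 0.9139.
Compose with the daughter nucleus (u' = -0.634 in the emitted fragment frame): u_2 = (-0.634 + 0.914) / (1 + (-0.634)·0.914) = 0.2799/0.4206 = 0.6655.

+0.665c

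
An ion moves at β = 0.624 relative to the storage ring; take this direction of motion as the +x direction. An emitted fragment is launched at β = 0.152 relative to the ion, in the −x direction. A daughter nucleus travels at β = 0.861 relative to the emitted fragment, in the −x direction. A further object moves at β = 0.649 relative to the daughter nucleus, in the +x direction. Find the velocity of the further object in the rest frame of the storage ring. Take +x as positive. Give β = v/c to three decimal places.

Apply u = (u' + v)/(1 + u'v/c²) successively, working outward toward the storage ring.
Start: velocity of the ion relative to the storage ring = 0.6240c.
Compose with the emitted fragment (u' = -0.152 in the ion frame): u_1 = (-0.152 + 0.624) / (1 + (-0.152)·0.624) = 0.4720/0.9052 = 0.5215.
Compose with the daughter nucleus (u' = -0.861 in the emitted fragment frame): u_2 = (-0.861 + 0.521) / (1 + (-0.861)·0.521) = -0.3395/0.5510 = -0.6162.
Compose with the further object (u' = 0.649 in the daughter nucleus frame): u_3 = (0.649 + (-0.616)) / (1 + 0.649·(-0.616)) = 0.0328/0.6001 = 0.0547.

β = +0.055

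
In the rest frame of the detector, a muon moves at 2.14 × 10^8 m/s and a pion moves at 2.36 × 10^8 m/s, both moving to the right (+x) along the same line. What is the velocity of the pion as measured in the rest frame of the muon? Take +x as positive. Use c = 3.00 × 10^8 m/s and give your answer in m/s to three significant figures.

β_A = 0.713, β_B = 0.787 (dividing each by c = 3.00 × 10^8 m/s).
Transform to A's frame with the inverse velocity-addition law: u' = (u − v)/(1 − uv/c²), taking u = β_B and v = β_A.
u' = (0.787 − 0.713) / (1 − (0.713)(0.787)) = 0.0733/0.4388 = 0.1671.
u' = 0.1671 × 3.00 × 10^8 m/s.

+5.01 × 10^7 m/s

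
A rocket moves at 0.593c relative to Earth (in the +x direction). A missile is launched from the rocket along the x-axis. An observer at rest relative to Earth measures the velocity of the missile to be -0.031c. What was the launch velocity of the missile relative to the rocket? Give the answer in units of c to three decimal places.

-0.613c

Invert the composition law: u' = (u − v)/(1 − uv/c²).
u' = (-0.031 − 0.593) / (1 − (-0.031)(0.593)) = -0.6240/1.0184 = -0.6127.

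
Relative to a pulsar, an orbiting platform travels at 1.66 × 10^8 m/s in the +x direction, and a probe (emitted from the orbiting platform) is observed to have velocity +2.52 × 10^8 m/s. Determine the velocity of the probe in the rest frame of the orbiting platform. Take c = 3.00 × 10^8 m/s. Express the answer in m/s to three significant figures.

+1.61 × 10^8 m/s

v = 0.553c, u = 0.840c.
Invert the composition law: u' = (u − v)/(1 − uv/c²).
u' = (0.840 − 0.553) / (1 − (0.840)(0.553)) = 0.2867/0.5352 = 0.5356.
u' = 0.5356 × 3.00 × 10^8 m/s.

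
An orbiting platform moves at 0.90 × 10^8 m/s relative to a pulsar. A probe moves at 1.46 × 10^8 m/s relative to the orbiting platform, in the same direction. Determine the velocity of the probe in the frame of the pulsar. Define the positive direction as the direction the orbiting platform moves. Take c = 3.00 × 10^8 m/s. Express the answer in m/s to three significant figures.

2.06 × 10^8 m/s

In units of c (dividing by 3.00 × 10^8 m/s): v = 0.300, u' = 0.487.
u = (u' + v)/(1 + u'v/c²):
u = (0.487 + 0.300) / (1 + 0.487·0.300) = 0.7867/1.1460 = 0.6864
Converting back: u = 0.6864 × 3.00 × 10^8 m/s.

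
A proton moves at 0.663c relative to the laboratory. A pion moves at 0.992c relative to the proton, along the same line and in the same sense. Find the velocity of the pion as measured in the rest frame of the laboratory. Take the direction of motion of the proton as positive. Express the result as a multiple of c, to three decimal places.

0.998c

With v = 0.663 and u' = 0.992 (in units of c),
u = (u' + v)/(1 + u'v/c²):
u = (0.992 + 0.663) / (1 + 0.992·0.663) = 1.6550/1.6577 = 0.9984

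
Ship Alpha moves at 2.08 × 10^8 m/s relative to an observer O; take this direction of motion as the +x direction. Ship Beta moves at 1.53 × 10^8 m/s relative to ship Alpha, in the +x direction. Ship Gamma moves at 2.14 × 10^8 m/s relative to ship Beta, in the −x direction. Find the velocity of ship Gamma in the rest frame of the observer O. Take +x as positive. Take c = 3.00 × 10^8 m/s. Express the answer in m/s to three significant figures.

+1.44 × 10^8 m/s

Apply u = (u' + v)/(1 + u'v/c²) successively, working outward toward the observer O.
(Dividing each given speed by c = 3.00 × 10^8 m/s to work in units of c.)
Start: velocity of ship Alpha relative to the observer O = 0.6933c.
Compose with ship Beta (u' = 0.510 in ship Alpha frame): u_1 = (0.510 + 0.693) / (1 + 0.510·0.693) = 1.2033/1.3536 = 0.8890.
Compose with ship Gamma (u' = -0.713 in ship Beta frame): u_2 = (-0.713 + 0.889) / (1 + (-0.713)·0.889) = 0.1757/0.3659 = 0.4801.
So u = 0.4801 × 3.00 × 10^8 m/s.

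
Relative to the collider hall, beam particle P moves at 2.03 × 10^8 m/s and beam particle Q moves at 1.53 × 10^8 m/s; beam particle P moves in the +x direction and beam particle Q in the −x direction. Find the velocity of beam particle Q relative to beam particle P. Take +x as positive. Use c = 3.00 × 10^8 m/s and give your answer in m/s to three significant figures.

β_A = 0.677, β_B = -0.510 (dividing each by c = 3.00 × 10^8 m/s).
Transform to A's frame with the inverse velocity-addition law: u' = (u − v)/(1 − uv/c²), taking u = β_B and v = β_A.
u' = (-0.510 − 0.677) / (1 − (0.677)(-0.510)) = -1.1867/1.3451 = -0.8822.
u' = -0.8822 × 3.00 × 10^8 m/s.

-2.65 × 10^8 m/s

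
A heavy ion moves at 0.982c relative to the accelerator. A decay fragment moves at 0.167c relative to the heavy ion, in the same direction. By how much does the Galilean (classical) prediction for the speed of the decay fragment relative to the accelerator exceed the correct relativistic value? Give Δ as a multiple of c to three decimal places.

Δ = 0.162c

Galilean: u_cl = 0.167 + 0.982 = 1.1490.
Relativistic: u_rel = (0.167 + 0.982) / (1 + 0.167·0.982) = 1.1490/1.1640 = 0.9871.
Δ = 1.1490 − 0.9871 = 0.1619.
(The classical prediction exceeds c; the relativistic result does not.)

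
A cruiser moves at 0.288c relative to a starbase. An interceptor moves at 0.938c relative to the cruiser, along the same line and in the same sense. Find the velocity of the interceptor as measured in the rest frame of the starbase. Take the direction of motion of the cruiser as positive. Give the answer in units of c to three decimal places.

With v = 0.288 and u' = 0.938 (in units of c),
u = (u' + v)/(1 + u'v/c²):
u = (0.938 + 0.288) / (1 + 0.938·0.288) = 1.2260/1.2701 = 0.9652

0.965c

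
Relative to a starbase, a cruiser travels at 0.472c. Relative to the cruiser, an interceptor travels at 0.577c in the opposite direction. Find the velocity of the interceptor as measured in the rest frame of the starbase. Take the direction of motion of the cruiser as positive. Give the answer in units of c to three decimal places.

-0.144c

With v = 0.472 and u' = -0.577 (in units of c),
u = (u' + v)/(1 + u'v/c²):
u = (-0.577 + 0.472) / (1 + (-0.577)·0.472) = -0.1050/0.7277 = -0.1443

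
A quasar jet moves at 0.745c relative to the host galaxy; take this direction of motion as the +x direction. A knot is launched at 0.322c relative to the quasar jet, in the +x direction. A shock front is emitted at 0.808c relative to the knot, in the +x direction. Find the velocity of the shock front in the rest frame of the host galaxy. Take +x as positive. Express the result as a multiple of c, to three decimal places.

Apply u = (u' + v)/(1 + u'v/c²) successively, working outward toward the host galaxy.
Start: velocity of the quasar jet relative to the host galaxy = 0.7450c.
Compose with the knot (u' = 0.322 in the quasar jet frame): u_1 = (0.322 + 0.745) / (1 + 0.322·0.745) = 1.0670/1.2399 = 0.8606.
Compose with the shock front (u' = 0.808 in the knot frame): u_2 = (0.808 + 0.861) / (1 + 0.808·0.861) = 1.6686/1.6953 = 0.9842.

0.984c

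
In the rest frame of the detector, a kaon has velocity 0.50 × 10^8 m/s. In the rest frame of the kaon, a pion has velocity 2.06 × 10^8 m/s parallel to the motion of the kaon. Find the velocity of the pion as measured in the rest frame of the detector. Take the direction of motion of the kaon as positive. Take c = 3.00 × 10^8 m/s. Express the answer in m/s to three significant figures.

2.30 × 10^8 m/s

In units of c (dividing by 3.00 × 10^8 m/s): v = 0.167, u' = 0.687.
u = (u' + v)/(1 + u'v/c²):
u = (0.687 + 0.167) / (1 + 0.687·0.167) = 0.8533/1.1144 = 0.7657
Converting back: u = 0.7657 × 3.00 × 10^8 m/s.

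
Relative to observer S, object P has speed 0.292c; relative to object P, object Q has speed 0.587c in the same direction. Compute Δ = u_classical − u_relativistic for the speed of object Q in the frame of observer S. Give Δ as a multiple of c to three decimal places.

Galilean: u_cl = 0.587 + 0.292 = 0.8790.
Relativistic: u_rel = (0.587 + 0.292) / (1 + 0.587·0.292) = 0.8790/1.1714 = 0.7504.
Δ = 0.8790 − 0.7504 = 0.1286.

Δ = 0.129c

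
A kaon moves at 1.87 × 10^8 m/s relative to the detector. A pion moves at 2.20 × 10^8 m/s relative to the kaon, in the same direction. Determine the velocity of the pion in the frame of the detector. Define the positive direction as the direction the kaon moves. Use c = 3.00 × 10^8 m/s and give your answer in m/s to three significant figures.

In units of c (dividing by 3.00 × 10^8 m/s): v = 0.623, u' = 0.733.
u = (u' + v)/(1 + u'v/c²):
u = (0.733 + 0.623) / (1 + 0.733·0.623) = 1.3567/1.4571 = 0.9311
Converting back: u = 0.9311 × 3.00 × 10^8 m/s.

2.79 × 10^8 m/s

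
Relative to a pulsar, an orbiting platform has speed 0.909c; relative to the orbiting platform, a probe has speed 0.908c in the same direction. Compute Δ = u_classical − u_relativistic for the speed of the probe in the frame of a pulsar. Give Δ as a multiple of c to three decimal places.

Δ = 0.822c

Galilean: u_cl = 0.908 + 0.909 = 1.8170.
Relativistic: u_rel = (0.908 + 0.909) / (1 + 0.908·0.909) = 1.8170/1.8254 = 0.9954.
Δ = 1.8170 − 0.9954 = 0.8216.
(The classical prediction exceeds c; the relativistic result does not.)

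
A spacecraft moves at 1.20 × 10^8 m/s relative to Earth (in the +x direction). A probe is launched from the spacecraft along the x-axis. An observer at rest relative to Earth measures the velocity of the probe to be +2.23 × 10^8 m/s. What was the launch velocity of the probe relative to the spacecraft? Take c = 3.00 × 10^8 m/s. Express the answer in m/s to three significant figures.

+1.47 × 10^8 m/s

v = 0.400c, u = 0.743c.
Invert the composition law: u' = (u − v)/(1 − uv/c²).
u' = (0.743 − 0.400) / (1 − (0.743)(0.400)) = 0.3433/0.7027 = 0.4886.
u' = 0.4886 × 3.00 × 10^8 m/s.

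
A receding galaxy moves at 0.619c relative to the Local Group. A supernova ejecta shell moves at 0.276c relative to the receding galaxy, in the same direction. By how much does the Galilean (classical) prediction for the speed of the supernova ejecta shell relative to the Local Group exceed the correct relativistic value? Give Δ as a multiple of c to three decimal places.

Galilean: u_cl = 0.276 + 0.619 = 0.8950.
Relativistic: u_rel = (0.276 + 0.619) / (1 + 0.276·0.619) = 0.8950/1.1708 = 0.7644.
Δ = 0.8950 − 0.7644 = 0.1306.

Δ = 0.131c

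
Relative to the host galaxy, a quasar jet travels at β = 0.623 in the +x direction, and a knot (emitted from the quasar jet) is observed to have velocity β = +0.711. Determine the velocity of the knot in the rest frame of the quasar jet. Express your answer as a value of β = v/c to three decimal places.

Invert the composition law: u' = (u − v)/(1 − uv/c²).
u' = (0.711 − 0.623) / (1 − (0.711)(0.623)) = 0.0880/0.5570 = 0.1580.

β = +0.158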